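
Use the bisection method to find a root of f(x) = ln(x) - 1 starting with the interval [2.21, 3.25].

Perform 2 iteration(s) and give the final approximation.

f(x) = ln(x) - 1
Initial interval: [2.21, 3.25]

Iteration 1:
  c_1 = (2.210000 + 3.250000)/2 = 2.730000
  f(c_1) = f(2.730000) = 0.004302
  f(a) × f(c) < 0, new interval: [2.210000, 2.730000]
Iteration 2:
  c_2 = (2.210000 + 2.730000)/2 = 2.470000
  f(c_2) = f(2.470000) = -0.095782
  f(a) × f(c) ≥ 0, new interval: [2.470000, 2.730000]

After 2 iteration(s), the approximation is c_2 = 2.470000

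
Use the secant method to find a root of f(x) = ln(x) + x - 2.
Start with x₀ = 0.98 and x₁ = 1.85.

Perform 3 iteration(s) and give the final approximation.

f(x) = ln(x) + x - 2
x₀ = 0.98, x₁ = 1.85

Secant formula: x_{n+1} = x_n - f(x_n)(x_n - x_{n-1})/(f(x_n) - f(x_{n-1}))

Iteration 1:
  f(0.980000) = -1.040203
  f(1.850000) = 0.465186
  x_2 = 1.850000 - 0.465186×(1.850000 - 0.980000)/(0.465186 - (-1.040203))
       = 1.581158
Iteration 2:
  f(1.850000) = 0.465186
  f(1.581158) = 0.039316
  x_3 = 1.581158 - 0.039316×(1.581158 - 1.850000)/(0.039316 - 0.465186)
       = 1.556339
Iteration 3:
  f(1.581158) = 0.039316
  f(1.556339) = -0.001325
  x_4 = 1.556339 - (-0.001325)×(1.556339 - 1.581158)/(-0.001325 - 0.039316)
       = 1.557148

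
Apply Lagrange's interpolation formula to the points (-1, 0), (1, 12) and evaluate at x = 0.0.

Lagrange interpolation formula:
P(x) = Σ yᵢ × Lᵢ(x)
where Lᵢ(x) = Π_{j≠i} (x - xⱼ)/(xᵢ - xⱼ)

L_0(0.0) = (0.0 - 1)/(-1 - 1) = 0.500000
L_1(0.0) = (0.0 - (-1))/(1 - (-1)) = 0.500000

P(0.0) = 0×L_0(0.0) + 12×L_1(0.0)
P(0.0) = 6.000000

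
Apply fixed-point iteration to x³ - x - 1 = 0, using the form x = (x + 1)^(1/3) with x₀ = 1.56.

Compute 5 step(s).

Equation: x³ - x - 1 = 0
Fixed-point form: x = (x + 1)^(1/3)
x₀ = 1.56

x_1 = g(1.560000) = 1.367981
x_2 = g(1.367981) = 1.332885
x_3 = g(1.332885) = 1.326267
x_4 = g(1.326267) = 1.325012
x_5 = g(1.325012) = 1.324774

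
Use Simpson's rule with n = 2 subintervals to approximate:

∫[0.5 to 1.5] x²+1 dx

f(x) = x²+1
a = 0.5, b = 1.5, n = 2
h = (b - a)/n = 0.500000

Simpson's rule: (h/3)[f(x₀) + 4f(x₁) + 2f(x₂) + ... + f(xₙ)]

x_0 = 0.5000, f(x_0) = 1.250000, coefficient = 1
x_1 = 1.0000, f(x_1) = 2.000000, coefficient = 4
x_2 = 1.5000, f(x_2) = 3.250000, coefficient = 1

I ≈ (0.500000/3) × 12.500000 = 2.083333
Exact value: 2.083333
Error: 0.000000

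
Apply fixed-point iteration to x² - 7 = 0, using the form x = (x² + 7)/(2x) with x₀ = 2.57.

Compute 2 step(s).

Equation: x² - 7 = 0
Fixed-point form: x = (x² + 7)/(2x)
x₀ = 2.57

x_1 = g(2.570000) = 2.646868
x_2 = g(2.646868) = 2.645752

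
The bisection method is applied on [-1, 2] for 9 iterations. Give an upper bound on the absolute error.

Bisection error bound: |error| ≤ (b-a)/2^n
|error| ≤ (2 - (-1))/2^9 = 3/2^9
|error| ≤ 0.0058593750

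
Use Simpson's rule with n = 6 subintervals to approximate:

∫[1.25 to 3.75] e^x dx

f(x) = e^x
a = 1.25, b = 3.75, n = 6
h = (b - a)/n = 0.416667

Simpson's rule: (h/3)[f(x₀) + 4f(x₁) + 2f(x₂) + ... + f(xₙ)]

x_0 = 1.2500, f(x_0) = 3.490343, coefficient = 1
x_1 = 1.6667, f(x_1) = 5.294490, coefficient = 4
x_2 = 2.0833, f(x_2) = 8.031195, coefficient = 2
x_3 = 2.5000, f(x_3) = 12.182494, coefficient = 4
x_4 = 2.9167, f(x_4) = 18.479586, coefficient = 2
x_5 = 3.3333, f(x_5) = 28.031625, coefficient = 4
x_6 = 3.7500, f(x_6) = 42.521082, coefficient = 1

I ≈ (0.416667/3) × 281.067423 = 39.037142
Exact value: 39.030739
Error: 0.006403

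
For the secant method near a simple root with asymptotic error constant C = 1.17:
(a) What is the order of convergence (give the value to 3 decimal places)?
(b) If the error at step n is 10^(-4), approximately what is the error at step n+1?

(a) Secant method has superlinear convergence with order φ = (1+√5)/2 ≈ 1.618.
    This means |e_{n+1}| ≈ C|e_n|^1.618.

(b) With |e_n| = 10^(-4) and C = 1.17:
    |e_{n+1}| ≈ 1.17 × (10^(-4))^1.618 = 1.17 × 10^(-6.47)

(a) ≈ 1.618 (golden ratio); (b) |e_{n+1}| ≈ 3.945e-07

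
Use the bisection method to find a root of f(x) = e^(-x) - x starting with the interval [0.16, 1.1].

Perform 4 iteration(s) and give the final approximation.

f(x) = e^(-x) - x
Initial interval: [0.16, 1.1]

Iteration 1:
  c_1 = (0.160000 + 1.100000)/2 = 0.630000
  f(c_1) = f(0.630000) = -0.097408
  f(a) × f(c) < 0, new interval: [0.160000, 0.630000]
Iteration 2:
  c_2 = (0.160000 + 0.630000)/2 = 0.395000
  f(c_2) = f(0.395000) = 0.278680
  f(a) × f(c) ≥ 0, new interval: [0.395000, 0.630000]
Iteration 3:
  c_3 = (0.395000 + 0.630000)/2 = 0.512500
  f(c_3) = f(0.512500) = 0.086496
  f(a) × f(c) ≥ 0, new interval: [0.512500, 0.630000]
Iteration 4:
  c_4 = (0.512500 + 0.630000)/2 = 0.571250
  f(c_4) = f(0.571250) = -0.006431
  f(a) × f(c) < 0, new interval: [0.512500, 0.571250]

After 4 iteration(s), the approximation is c_4 = 0.571250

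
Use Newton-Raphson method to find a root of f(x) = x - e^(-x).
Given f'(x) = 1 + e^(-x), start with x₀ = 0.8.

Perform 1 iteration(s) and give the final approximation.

f(x) = x - e^(-x)
f'(x) = 1 + e^(-x)
x₀ = 0.8

Newton-Raphson formula: x_{n+1} = x_n - f(x_n)/f'(x_n)

Iteration 1:
  f(0.800000) = 0.350671
  f'(0.800000) = 1.449329
  x_1 = 0.800000 - 0.350671/1.449329 = 0.558046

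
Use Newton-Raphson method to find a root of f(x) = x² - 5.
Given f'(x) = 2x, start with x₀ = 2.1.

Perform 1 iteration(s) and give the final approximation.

f(x) = x² - 5
f'(x) = 2x
x₀ = 2.1

Newton-Raphson formula: x_{n+1} = x_n - f(x_n)/f'(x_n)

Iteration 1:
  f(2.100000) = -0.590000
  f'(2.100000) = 4.200000
  x_1 = 2.100000 - (-0.590000)/4.200000 = 2.240476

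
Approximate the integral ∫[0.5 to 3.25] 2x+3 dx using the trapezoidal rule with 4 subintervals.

f(x) = 2x+3
a = 0.5, b = 3.25, n = 4
h = (b - a)/n = 0.687500

Trapezoidal rule: (h/2)[f(x₀) + 2f(x₁) + 2f(x₂) + ... + f(xₙ)]

x_0 = 0.5000, f(x_0) = 4.000000, coefficient = 1
x_1 = 1.1875, f(x_1) = 5.375000, coefficient = 2
x_2 = 1.8750, f(x_2) = 6.750000, coefficient = 2
x_3 = 2.5625, f(x_3) = 8.125000, coefficient = 2
x_4 = 3.2500, f(x_4) = 9.500000, coefficient = 1

I ≈ (0.687500/2) × 54.000000 = 18.562500
Exact value: 18.562500
Error: 0.000000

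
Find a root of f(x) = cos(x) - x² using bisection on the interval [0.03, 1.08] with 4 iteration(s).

f(x) = cos(x) - x²
Initial interval: [0.03, 1.08]

Iteration 1:
  c_1 = (0.030000 + 1.080000)/2 = 0.555000
  f(c_1) = f(0.555000) = 0.541875
  f(a) × f(c) ≥ 0, new interval: [0.555000, 1.080000]
Iteration 2:
  c_2 = (0.555000 + 1.080000)/2 = 0.817500
  f(c_2) = f(0.817500) = 0.015741
  f(a) × f(c) ≥ 0, new interval: [0.817500, 1.080000]
Iteration 3:
  c_3 = (0.817500 + 1.080000)/2 = 0.948750
  f(c_3) = f(0.948750) = -0.317427
  f(a) × f(c) < 0, new interval: [0.817500, 0.948750]
Iteration 4:
  c_4 = (0.817500 + 0.948750)/2 = 0.883125
  f(c_4) = f(0.883125) = -0.145170
  f(a) × f(c) < 0, new interval: [0.817500, 0.883125]

After 4 iteration(s), the approximation is c_4 = 0.883125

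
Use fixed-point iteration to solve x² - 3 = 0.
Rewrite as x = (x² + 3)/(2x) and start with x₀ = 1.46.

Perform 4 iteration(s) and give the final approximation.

Equation: x² - 3 = 0
Fixed-point form: x = (x² + 3)/(2x)
x₀ = 1.46

x_1 = g(1.460000) = 1.757397
x_2 = g(1.757397) = 1.732234
x_3 = g(1.732234) = 1.732051
x_4 = g(1.732051) = 1.732051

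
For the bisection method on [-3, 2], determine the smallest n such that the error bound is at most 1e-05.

We need (b-a)/2^n ≤ 1e-05
(2 - (-3))/2^n ≤ 1e-05
5/2^n ≤ 1e-05
2^n ≥ 500000
n ≥ log₂(500000) = 18.93
n ≥ 19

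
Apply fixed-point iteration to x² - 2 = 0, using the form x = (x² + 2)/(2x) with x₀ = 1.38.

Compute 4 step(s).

Equation: x² - 2 = 0
Fixed-point form: x = (x² + 2)/(2x)
x₀ = 1.38

x_1 = g(1.380000) = 1.414638
x_2 = g(1.414638) = 1.414214
x_3 = g(1.414214) = 1.414214
x_4 = g(1.414214) = 1.414214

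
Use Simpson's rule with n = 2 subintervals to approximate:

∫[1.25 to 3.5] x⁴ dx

f(x) = x⁴
a = 1.25, b = 3.5, n = 2
h = (b - a)/n = 1.125000

Simpson's rule: (h/3)[f(x₀) + 4f(x₁) + 2f(x₂) + ... + f(xₙ)]

x_0 = 1.2500, f(x_0) = 2.441406, coefficient = 1
x_1 = 2.3750, f(x_1) = 31.816650, coefficient = 4
x_2 = 3.5000, f(x_2) = 150.062500, coefficient = 1

I ≈ (1.125000/3) × 279.770508 = 104.913940
Exact value: 104.433398
Error: 0.480542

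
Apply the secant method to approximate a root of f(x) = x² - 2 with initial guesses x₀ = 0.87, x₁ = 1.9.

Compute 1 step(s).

f(x) = x² - 2
x₀ = 0.87, x₁ = 1.9

Secant formula: x_{n+1} = x_n - f(x_n)(x_n - x_{n-1})/(f(x_n) - f(x_{n-1}))

Iteration 1:
  f(0.870000) = -1.243100
  f(1.900000) = 1.610000
  x_2 = 1.900000 - 1.610000×(1.900000 - 0.870000)/(1.610000 - (-1.243100))
       = 1.318773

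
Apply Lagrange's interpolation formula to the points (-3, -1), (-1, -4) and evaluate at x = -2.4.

Lagrange interpolation formula:
P(x) = Σ yᵢ × Lᵢ(x)
where Lᵢ(x) = Π_{j≠i} (x - xⱼ)/(xᵢ - xⱼ)

L_0(-2.4) = (-2.4 - (-1))/(-3 - (-1)) = 0.700000
L_1(-2.4) = (-2.4 - (-3))/(-1 - (-3)) = 0.300000

P(-2.4) = (-1)×L_0(-2.4) + (-4)×L_1(-2.4)
P(-2.4) = -1.900000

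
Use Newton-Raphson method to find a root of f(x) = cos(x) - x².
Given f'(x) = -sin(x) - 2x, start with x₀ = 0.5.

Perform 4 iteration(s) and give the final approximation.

f(x) = cos(x) - x²
f'(x) = -sin(x) - 2x
x₀ = 0.5

Newton-Raphson formula: x_{n+1} = x_n - f(x_n)/f'(x_n)

Iteration 1:
  f(0.500000) = 0.627583
  f'(0.500000) = -1.479426
  x_1 = 0.500000 - 0.627583/(-1.479426) = 0.924207
Iteration 2:
  f(0.924207) = -0.251691
  f'(0.924207) = -2.646557
  x_2 = 0.924207 - (-0.251691)/(-2.646557) = 0.829106
Iteration 3:
  f(0.829106) = -0.011881
  f'(0.829106) = -2.395539
  x_3 = 0.829106 - (-0.011881)/(-2.395539) = 0.824146
Iteration 4:
  f(0.824146) = -0.000033
  f'(0.824146) = -2.382260
  x_4 = 0.824146 - (-0.000033)/(-2.382260) = 0.824132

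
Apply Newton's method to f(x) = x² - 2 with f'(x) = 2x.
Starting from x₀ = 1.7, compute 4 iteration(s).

f(x) = x² - 2
f'(x) = 2x
x₀ = 1.7

Newton-Raphson formula: x_{n+1} = x_n - f(x_n)/f'(x_n)

Iteration 1:
  f(1.700000) = 0.890000
  f'(1.700000) = 3.400000
  x_1 = 1.700000 - 0.890000/3.400000 = 1.438235
Iteration 2:
  f(1.438235) = 0.068521
  f'(1.438235) = 2.876471
  x_2 = 1.438235 - 0.068521/2.876471 = 1.414414
Iteration 3:
  f(1.414414) = 0.000567
  f'(1.414414) = 2.828828
  x_3 = 1.414414 - 0.000567/2.828828 = 1.414214
Iteration 4:
  f(1.414214) = 0.000000
  f'(1.414214) = 2.828427
  x_4 = 1.414214 - 0.000000/2.828427 = 1.414214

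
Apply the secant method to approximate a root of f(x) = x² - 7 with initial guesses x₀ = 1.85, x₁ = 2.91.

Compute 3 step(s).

f(x) = x² - 7
x₀ = 1.85, x₁ = 2.91

Secant formula: x_{n+1} = x_n - f(x_n)(x_n - x_{n-1})/(f(x_n) - f(x_{n-1}))

Iteration 1:
  f(1.850000) = -3.577500
  f(2.910000) = 1.468100
  x_2 = 2.910000 - 1.468100×(2.910000 - 1.850000)/(1.468100 - (-3.577500))
       = 2.601576
Iteration 2:
  f(2.910000) = 1.468100
  f(2.601576) = -0.231804
  x_3 = 2.601576 - (-0.231804)×(2.601576 - 2.910000)/(-0.231804 - 1.468100)
       = 2.643633
Iteration 3:
  f(2.601576) = -0.231804
  f(2.643633) = -0.011203
  x_4 = 2.643633 - (-0.011203)×(2.643633 - 2.601576)/(-0.011203 - (-0.231804))
       = 2.645769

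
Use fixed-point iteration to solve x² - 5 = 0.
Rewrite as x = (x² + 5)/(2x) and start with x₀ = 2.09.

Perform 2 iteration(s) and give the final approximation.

Equation: x² - 5 = 0
Fixed-point form: x = (x² + 5)/(2x)
x₀ = 2.09

x_1 = g(2.090000) = 2.241172
x_2 = g(2.241172) = 2.236074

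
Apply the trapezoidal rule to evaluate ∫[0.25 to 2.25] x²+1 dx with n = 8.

f(x) = x²+1
a = 0.25, b = 2.25, n = 8
h = (b - a)/n = 0.250000

Trapezoidal rule: (h/2)[f(x₀) + 2f(x₁) + 2f(x₂) + ... + f(xₙ)]

x_0 = 0.2500, f(x_0) = 1.062500, coefficient = 1
x_1 = 0.5000, f(x_1) = 1.250000, coefficient = 2
x_2 = 0.7500, f(x_2) = 1.562500, coefficient = 2
x_3 = 1.0000, f(x_3) = 2.000000, coefficient = 2
x_4 = 1.2500, f(x_4) = 2.562500, coefficient = 2
x_5 = 1.5000, f(x_5) = 3.250000, coefficient = 2
x_6 = 1.7500, f(x_6) = 4.062500, coefficient = 2
x_7 = 2.0000, f(x_7) = 5.000000, coefficient = 2
x_8 = 2.2500, f(x_8) = 6.062500, coefficient = 1

I ≈ (0.250000/2) × 46.500000 = 5.812500
Exact value: 5.791667
Error: 0.020833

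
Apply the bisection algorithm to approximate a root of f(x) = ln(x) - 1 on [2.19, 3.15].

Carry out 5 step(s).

f(x) = ln(x) - 1
Initial interval: [2.19, 3.15]

Iteration 1:
  c_1 = (2.190000 + 3.150000)/2 = 2.670000
  f(c_1) = f(2.670000) = -0.017922
  f(a) × f(c) ≥ 0, new interval: [2.670000, 3.150000]
Iteration 2:
  c_2 = (2.670000 + 3.150000)/2 = 2.910000
  f(c_2) = f(2.910000) = 0.068153
  f(a) × f(c) < 0, new interval: [2.670000, 2.910000]
Iteration 3:
  c_3 = (2.670000 + 2.910000)/2 = 2.790000
  f(c_3) = f(2.790000) = 0.026042
  f(a) × f(c) < 0, new interval: [2.670000, 2.790000]
Iteration 4:
  c_4 = (2.670000 + 2.790000)/2 = 2.730000
  f(c_4) = f(2.730000) = 0.004302
  f(a) × f(c) < 0, new interval: [2.670000, 2.730000]
Iteration 5:
  c_5 = (2.670000 + 2.730000)/2 = 2.700000
  f(c_5) = f(2.700000) = -0.006748
  f(a) × f(c) ≥ 0, new interval: [2.700000, 2.730000]

After 5 iteration(s), the approximation is c_5 = 2.700000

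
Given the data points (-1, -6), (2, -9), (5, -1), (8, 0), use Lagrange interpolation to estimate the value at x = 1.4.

Lagrange interpolation formula:
P(x) = Σ yᵢ × Lᵢ(x)
where Lᵢ(x) = Π_{j≠i} (x - xⱼ)/(xᵢ - xⱼ)

L_0(1.4) = (1.4 - 2)/(-1 - 2) × (1.4 - 5)/(-1 - 5) × (1.4 - 8)/(-1 - 8) = 0.088000
L_1(1.4) = (1.4 - (-1))/(2 - (-1)) × (1.4 - 5)/(2 - 5) × (1.4 - 8)/(2 - 8) = 1.056000
L_2(1.4) = (1.4 - (-1))/(5 - (-1)) × (1.4 - 2)/(5 - 2) × (1.4 - 8)/(5 - 8) = -0.176000
L_3(1.4) = (1.4 - (-1))/(8 - (-1)) × (1.4 - 2)/(8 - 2) × (1.4 - 5)/(8 - 5) = 0.032000

P(1.4) = (-6)×L_0(1.4) + (-9)×L_1(1.4) + (-1)×L_2(1.4) + 0×L_3(1.4)
P(1.4) = -9.856000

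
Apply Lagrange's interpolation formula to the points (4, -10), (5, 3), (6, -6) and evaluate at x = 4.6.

Lagrange interpolation formula:
P(x) = Σ yᵢ × Lᵢ(x)
where Lᵢ(x) = Π_{j≠i} (x - xⱼ)/(xᵢ - xⱼ)

L_0(4.6) = (4.6 - 5)/(4 - 5) × (4.6 - 6)/(4 - 6) = 0.280000
L_1(4.6) = (4.6 - 4)/(5 - 4) × (4.6 - 6)/(5 - 6) = 0.840000
L_2(4.6) = (4.6 - 4)/(6 - 4) × (4.6 - 5)/(6 - 5) = -0.120000

P(4.6) = (-10)×L_0(4.6) + 3×L_1(4.6) + (-6)×L_2(4.6)
P(4.6) = 0.440000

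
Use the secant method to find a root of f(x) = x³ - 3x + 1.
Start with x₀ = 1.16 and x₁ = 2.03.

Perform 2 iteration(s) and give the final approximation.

f(x) = x³ - 3x + 1
x₀ = 1.16, x₁ = 2.03

Secant formula: x_{n+1} = x_n - f(x_n)(x_n - x_{n-1})/(f(x_n) - f(x_{n-1}))

Iteration 1:
  f(1.160000) = -0.919104
  f(2.030000) = 3.275427
  x_2 = 2.030000 - 3.275427×(2.030000 - 1.160000)/(3.275427 - (-0.919104))
       = 1.350634
Iteration 2:
  f(2.030000) = 3.275427
  f(1.350634) = -0.588059
  x_3 = 1.350634 - (-0.588059)×(1.350634 - 2.030000)/(-0.588059 - 3.275427)
       = 1.454040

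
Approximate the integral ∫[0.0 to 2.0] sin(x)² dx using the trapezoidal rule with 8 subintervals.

f(x) = sin(x)²
a = 0.0, b = 2.0, n = 8
h = (b - a)/n = 0.250000

Trapezoidal rule: (h/2)[f(x₀) + 2f(x₁) + 2f(x₂) + ... + f(xₙ)]

x_0 = 0.0000, f(x_0) = 0.000000, coefficient = 1
x_1 = 0.2500, f(x_1) = 0.061209, coefficient = 2
x_2 = 0.5000, f(x_2) = 0.229849, coefficient = 2
x_3 = 0.7500, f(x_3) = 0.464631, coefficient = 2
x_4 = 1.0000, f(x_4) = 0.708073, coefficient = 2
x_5 = 1.2500, f(x_5) = 0.900572, coefficient = 2
x_6 = 1.5000, f(x_6) = 0.994996, coefficient = 2
x_7 = 1.7500, f(x_7) = 0.968228, coefficient = 2
x_8 = 2.0000, f(x_8) = 0.826822, coefficient = 1

I ≈ (0.250000/2) × 9.481939 = 1.185242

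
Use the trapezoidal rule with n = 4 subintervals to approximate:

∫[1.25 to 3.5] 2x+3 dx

f(x) = 2x+3
a = 1.25, b = 3.5, n = 4
h = (b - a)/n = 0.562500

Trapezoidal rule: (h/2)[f(x₀) + 2f(x₁) + 2f(x₂) + ... + f(xₙ)]

x_0 = 1.2500, f(x_0) = 5.500000, coefficient = 1
x_1 = 1.8125, f(x_1) = 6.625000, coefficient = 2
x_2 = 2.3750, f(x_2) = 7.750000, coefficient = 2
x_3 = 2.9375, f(x_3) = 8.875000, coefficient = 2
x_4 = 3.5000, f(x_4) = 10.000000, coefficient = 1

I ≈ (0.562500/2) × 62.000000 = 17.437500
Exact value: 17.437500
Error: 0.000000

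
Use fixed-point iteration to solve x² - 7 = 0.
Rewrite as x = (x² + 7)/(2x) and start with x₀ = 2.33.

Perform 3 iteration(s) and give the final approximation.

Equation: x² - 7 = 0
Fixed-point form: x = (x² + 7)/(2x)
x₀ = 2.33

x_1 = g(2.330000) = 2.667146
x_2 = g(2.667146) = 2.645837
x_3 = g(2.645837) = 2.645751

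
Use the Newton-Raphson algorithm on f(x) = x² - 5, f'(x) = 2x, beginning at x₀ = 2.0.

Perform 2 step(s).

f(x) = x² - 5
f'(x) = 2x
x₀ = 2.0

Newton-Raphson formula: x_{n+1} = x_n - f(x_n)/f'(x_n)

Iteration 1:
  f(2.000000) = -1.000000
  f'(2.000000) = 4.000000
  x_1 = 2.000000 - (-1.000000)/4.000000 = 2.250000
Iteration 2:
  f(2.250000) = 0.062500
  f'(2.250000) = 4.500000
  x_2 = 2.250000 - 0.062500/4.500000 = 2.236111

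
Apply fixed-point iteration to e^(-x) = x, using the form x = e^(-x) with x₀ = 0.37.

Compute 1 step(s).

Equation: e^(-x) = x
Fixed-point form: x = e^(-x)
x₀ = 0.37

x_1 = g(0.370000) = 0.690734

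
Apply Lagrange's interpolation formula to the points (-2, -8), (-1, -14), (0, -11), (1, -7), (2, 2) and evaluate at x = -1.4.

Lagrange interpolation formula:
P(x) = Σ yᵢ × Lᵢ(x)
where Lᵢ(x) = Π_{j≠i} (x - xⱼ)/(xᵢ - xⱼ)

L_0(-1.4) = (-1.4 - (-1))/(-2 - (-1)) × (-1.4 - 0)/(-2 - 0) × (-1.4 - 1)/(-2 - 1) × (-1.4 - 2)/(-2 - 2) = 0.190400
L_1(-1.4) = (-1.4 - (-2))/(-1 - (-2)) × (-1.4 - 0)/(-1 - 0) × (-1.4 - 1)/(-1 - 1) × (-1.4 - 2)/(-1 - 2) = 1.142400
L_2(-1.4) = (-1.4 - (-2))/(0 - (-2)) × (-1.4 - (-1))/(0 - (-1)) × (-1.4 - 1)/(0 - 1) × (-1.4 - 2)/(0 - 2) = -0.489600
L_3(-1.4) = (-1.4 - (-2))/(1 - (-2)) × (-1.4 - (-1))/(1 - (-1)) × (-1.4 - 0)/(1 - 0) × (-1.4 - 2)/(1 - 2) = 0.190400
L_4(-1.4) = (-1.4 - (-2))/(2 - (-2)) × (-1.4 - (-1))/(2 - (-1)) × (-1.4 - 0)/(2 - 0) × (-1.4 - 1)/(2 - 1) = -0.033600

P(-1.4) = (-8)×L_0(-1.4) + (-14)×L_1(-1.4) + (-11)×L_2(-1.4) + (-7)×L_3(-1.4) + 2×L_4(-1.4)
P(-1.4) = -13.531200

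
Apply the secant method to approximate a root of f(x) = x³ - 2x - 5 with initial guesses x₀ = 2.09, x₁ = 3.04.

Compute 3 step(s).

f(x) = x³ - 2x - 5
x₀ = 2.09, x₁ = 3.04

Secant formula: x_{n+1} = x_n - f(x_n)(x_n - x_{n-1})/(f(x_n) - f(x_{n-1}))

Iteration 1:
  f(2.090000) = -0.050671
  f(3.040000) = 17.014464
  x_2 = 3.040000 - 17.014464×(3.040000 - 2.090000)/(17.014464 - (-0.050671))
       = 2.092821
Iteration 2:
  f(3.040000) = 17.014464
  f(2.092821) = -0.019298
  x_3 = 2.092821 - (-0.019298)×(2.092821 - 3.040000)/(-0.019298 - 17.014464)
       = 2.093894
Iteration 3:
  f(2.092821) = -0.019298
  f(2.093894) = -0.007337
  x_4 = 2.093894 - (-0.007337)×(2.093894 - 2.092821)/(-0.007337 - (-0.019298))
       = 2.094552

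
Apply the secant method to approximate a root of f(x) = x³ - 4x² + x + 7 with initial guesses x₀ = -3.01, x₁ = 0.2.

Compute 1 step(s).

f(x) = x³ - 4x² + x + 7
x₀ = -3.01, x₁ = 0.2

Secant formula: x_{n+1} = x_n - f(x_n)(x_n - x_{n-1})/(f(x_n) - f(x_{n-1}))

Iteration 1:
  f(-3.010000) = -59.521301
  f(0.200000) = 7.048000
  x_2 = 0.200000 - 7.048000×(0.200000 - (-3.010000))/(7.048000 - (-59.521301))
       = -0.139858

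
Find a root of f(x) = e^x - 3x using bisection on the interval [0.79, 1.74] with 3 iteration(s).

f(x) = e^x - 3x
Initial interval: [0.79, 1.74]

Iteration 1:
  c_1 = (0.790000 + 1.740000)/2 = 1.265000
  f(c_1) = f(1.265000) = -0.251907
  f(a) × f(c) ≥ 0, new interval: [1.265000, 1.740000]
Iteration 2:
  c_2 = (1.265000 + 1.740000)/2 = 1.502500
  f(c_2) = f(1.502500) = -0.014593
  f(a) × f(c) ≥ 0, new interval: [1.502500, 1.740000]
Iteration 3:
  c_3 = (1.502500 + 1.740000)/2 = 1.621250
  f(c_3) = f(1.621250) = 0.195661
  f(a) × f(c) < 0, new interval: [1.502500, 1.621250]

After 3 iteration(s), the approximation is c_3 = 1.621250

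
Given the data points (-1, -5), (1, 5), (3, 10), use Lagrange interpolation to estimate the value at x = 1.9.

Lagrange interpolation formula:
P(x) = Σ yᵢ × Lᵢ(x)
where Lᵢ(x) = Π_{j≠i} (x - xⱼ)/(xᵢ - xⱼ)

L_0(1.9) = (1.9 - 1)/(-1 - 1) × (1.9 - 3)/(-1 - 3) = -0.123750
L_1(1.9) = (1.9 - (-1))/(1 - (-1)) × (1.9 - 3)/(1 - 3) = 0.797500
L_2(1.9) = (1.9 - (-1))/(3 - (-1)) × (1.9 - 1)/(3 - 1) = 0.326250

P(1.9) = (-5)×L_0(1.9) + 5×L_1(1.9) + 10×L_2(1.9)
P(1.9) = 7.868750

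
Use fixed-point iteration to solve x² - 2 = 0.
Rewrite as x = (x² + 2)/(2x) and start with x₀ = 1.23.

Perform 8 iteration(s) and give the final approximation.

Equation: x² - 2 = 0
Fixed-point form: x = (x² + 2)/(2x)
x₀ = 1.23

x_1 = g(1.230000) = 1.428008
x_2 = g(1.428008) = 1.414280
x_3 = g(1.414280) = 1.414214
x_4 = g(1.414214) = 1.414214
x_5 = g(1.414214) = 1.414214
x_6 = g(1.414214) = 1.414214
x_7 = g(1.414214) = 1.414214
x_8 = g(1.414214) = 1.414214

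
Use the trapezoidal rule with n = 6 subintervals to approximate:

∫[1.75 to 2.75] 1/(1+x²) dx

f(x) = 1/(1+x²)
a = 1.75, b = 2.75, n = 6
h = (b - a)/n = 0.166667

Trapezoidal rule: (h/2)[f(x₀) + 2f(x₁) + 2f(x₂) + ... + f(xₙ)]

x_0 = 1.7500, f(x_0) = 0.246154, coefficient = 1
x_1 = 1.9167, f(x_1) = 0.213967, coefficient = 2
x_2 = 2.0833, f(x_2) = 0.187256, coefficient = 2
x_3 = 2.2500, f(x_3) = 0.164948, coefficient = 2
x_4 = 2.4167, f(x_4) = 0.146193, coefficient = 2
x_5 = 2.5833, f(x_5) = 0.130317, coefficient = 2
x_6 = 2.7500, f(x_6) = 0.116788, coefficient = 1

I ≈ (0.166667/2) × 2.048305 = 0.170692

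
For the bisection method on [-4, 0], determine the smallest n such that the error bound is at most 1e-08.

We need (b-a)/2^n ≤ 1e-08
(0 - (-4))/2^n ≤ 1e-08
4/2^n ≤ 1e-08
2^n ≥ 400000000
n ≥ log₂(400000000) = 28.58
n ≥ 29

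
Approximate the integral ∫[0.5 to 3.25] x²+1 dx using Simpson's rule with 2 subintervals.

f(x) = x²+1
a = 0.5, b = 3.25, n = 2
h = (b - a)/n = 1.375000

Simpson's rule: (h/3)[f(x₀) + 4f(x₁) + 2f(x₂) + ... + f(xₙ)]

x_0 = 0.5000, f(x_0) = 1.250000, coefficient = 1
x_1 = 1.8750, f(x_1) = 4.515625, coefficient = 4
x_2 = 3.2500, f(x_2) = 11.562500, coefficient = 1

I ≈ (1.375000/3) × 30.875000 = 14.151042
Exact value: 14.151042
Error: 0.000000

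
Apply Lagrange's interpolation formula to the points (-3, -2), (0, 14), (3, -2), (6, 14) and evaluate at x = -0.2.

Lagrange interpolation formula:
P(x) = Σ yᵢ × Lᵢ(x)
where Lᵢ(x) = Π_{j≠i} (x - xⱼ)/(xᵢ - xⱼ)

L_0(-0.2) = (-0.2 - 0)/(-3 - 0) × (-0.2 - 3)/(-3 - 3) × (-0.2 - 6)/(-3 - 6) = 0.024494
L_1(-0.2) = (-0.2 - (-3))/(0 - (-3)) × (-0.2 - 3)/(0 - 3) × (-0.2 - 6)/(0 - 6) = 1.028741
L_2(-0.2) = (-0.2 - (-3))/(3 - (-3)) × (-0.2 - 0)/(3 - 0) × (-0.2 - 6)/(3 - 6) = -0.064296
L_3(-0.2) = (-0.2 - (-3))/(6 - (-3)) × (-0.2 - 0)/(6 - 0) × (-0.2 - 3)/(6 - 3) = 0.011062

P(-0.2) = (-2)×L_0(-0.2) + 14×L_1(-0.2) + (-2)×L_2(-0.2) + 14×L_3(-0.2)
P(-0.2) = 14.636840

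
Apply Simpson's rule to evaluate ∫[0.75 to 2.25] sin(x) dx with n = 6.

f(x) = sin(x)
a = 0.75, b = 2.25, n = 6
h = (b - a)/n = 0.250000

Simpson's rule: (h/3)[f(x₀) + 4f(x₁) + 2f(x₂) + ... + f(xₙ)]

x_0 = 0.7500, f(x_0) = 0.681639, coefficient = 1
x_1 = 1.0000, f(x_1) = 0.841471, coefficient = 4
x_2 = 1.2500, f(x_2) = 0.948985, coefficient = 2
x_3 = 1.5000, f(x_3) = 0.997495, coefficient = 4
x_4 = 1.7500, f(x_4) = 0.983986, coefficient = 2
x_5 = 2.0000, f(x_5) = 0.909297, coefficient = 4
x_6 = 2.2500, f(x_6) = 0.778073, coefficient = 1

I ≈ (0.250000/3) × 16.318707 = 1.359892
Exact value: 1.359862
Error: 0.000030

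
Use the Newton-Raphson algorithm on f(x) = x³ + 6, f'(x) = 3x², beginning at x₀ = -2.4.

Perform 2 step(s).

f(x) = x³ + 6
f'(x) = 3x²
x₀ = -2.4

Newton-Raphson formula: x_{n+1} = x_n - f(x_n)/f'(x_n)

Iteration 1:
  f(-2.400000) = -7.824000
  f'(-2.400000) = 17.280000
  x_1 = -2.400000 - (-7.824000)/17.280000 = -1.947222
Iteration 2:
  f(-1.947222) = -1.383233
  f'(-1.947222) = 11.375023
  x_2 = -1.947222 - (-1.383233)/11.375023 = -1.825620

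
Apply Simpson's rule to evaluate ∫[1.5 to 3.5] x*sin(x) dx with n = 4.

f(x) = x*sin(x)
a = 1.5, b = 3.5, n = 4
h = (b - a)/n = 0.500000

Simpson's rule: (h/3)[f(x₀) + 4f(x₁) + 2f(x₂) + ... + f(xₙ)]

x_0 = 1.5000, f(x_0) = 1.496242, coefficient = 1
x_1 = 2.0000, f(x_1) = 1.818595, coefficient = 4
x_2 = 2.5000, f(x_2) = 1.496180, coefficient = 2
x_3 = 3.0000, f(x_3) = 0.423360, coefficient = 4
x_4 = 3.5000, f(x_4) = -1.227741, coefficient = 1

I ≈ (0.500000/3) × 12.228681 = 2.038114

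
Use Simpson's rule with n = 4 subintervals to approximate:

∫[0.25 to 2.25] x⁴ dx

f(x) = x⁴
a = 0.25, b = 2.25, n = 4
h = (b - a)/n = 0.500000

Simpson's rule: (h/3)[f(x₀) + 4f(x₁) + 2f(x₂) + ... + f(xₙ)]

x_0 = 0.2500, f(x_0) = 0.003906, coefficient = 1
x_1 = 0.7500, f(x_1) = 0.316406, coefficient = 4
x_2 = 1.2500, f(x_2) = 2.441406, coefficient = 2
x_3 = 1.7500, f(x_3) = 9.378906, coefficient = 4
x_4 = 2.2500, f(x_4) = 25.628906, coefficient = 1

I ≈ (0.500000/3) × 69.296875 = 11.549479
Exact value: 11.532812
Error: 0.016667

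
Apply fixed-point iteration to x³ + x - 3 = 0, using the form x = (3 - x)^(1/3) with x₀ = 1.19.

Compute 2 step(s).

Equation: x³ + x - 3 = 0
Fixed-point form: x = (3 - x)^(1/3)
x₀ = 1.19

x_1 = g(1.190000) = 1.218689
x_2 = g(1.218689) = 1.212216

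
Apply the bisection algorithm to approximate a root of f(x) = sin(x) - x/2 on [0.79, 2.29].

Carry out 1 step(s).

f(x) = sin(x) - x/2
Initial interval: [0.79, 2.29]

Iteration 1:
  c_1 = (0.790000 + 2.290000)/2 = 1.540000
  f(c_1) = f(1.540000) = 0.229526
  f(a) × f(c) ≥ 0, new interval: [1.540000, 2.290000]

After 1 iteration(s), the approximation is c_1 = 1.540000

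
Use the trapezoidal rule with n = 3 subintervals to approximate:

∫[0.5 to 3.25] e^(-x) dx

f(x) = e^(-x)
a = 0.5, b = 3.25, n = 3
h = (b - a)/n = 0.916667

Trapezoidal rule: (h/2)[f(x₀) + 2f(x₁) + 2f(x₂) + ... + f(xₙ)]

x_0 = 0.5000, f(x_0) = 0.606531, coefficient = 1
x_1 = 1.4167, f(x_1) = 0.242521, coefficient = 2
x_2 = 2.3333, f(x_2) = 0.096972, coefficient = 2
x_3 = 3.2500, f(x_3) = 0.038774, coefficient = 1

I ≈ (0.916667/2) × 1.324291 = 0.606967
Exact value: 0.567756
Error: 0.039210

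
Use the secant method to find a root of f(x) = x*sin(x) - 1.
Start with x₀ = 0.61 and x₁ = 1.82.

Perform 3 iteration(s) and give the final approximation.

f(x) = x*sin(x) - 1
x₀ = 0.61, x₁ = 1.82

Secant formula: x_{n+1} = x_n - f(x_n)(x_n - x_{n-1})/(f(x_n) - f(x_{n-1}))

Iteration 1:
  f(0.610000) = -0.650551
  f(1.820000) = 0.763779
  x_2 = 1.820000 - 0.763779×(1.820000 - 0.610000)/(0.763779 - (-0.650551))
       = 1.166565
Iteration 2:
  f(1.820000) = 0.763779
  f(1.166565) = 0.072546
  x_3 = 1.166565 - 0.072546×(1.166565 - 1.820000)/(0.072546 - 0.763779)
       = 1.097986
Iteration 3:
  f(1.166565) = 0.072546
  f(1.097986) = -0.022472
  x_4 = 1.097986 - (-0.022472)×(1.097986 - 1.166565)/(-0.022472 - 0.072546)
       = 1.114205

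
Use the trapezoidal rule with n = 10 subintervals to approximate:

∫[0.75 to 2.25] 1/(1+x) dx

f(x) = 1/(1+x)
a = 0.75, b = 2.25, n = 10
h = (b - a)/n = 0.150000

Trapezoidal rule: (h/2)[f(x₀) + 2f(x₁) + 2f(x₂) + ... + f(xₙ)]

x_0 = 0.7500, f(x_0) = 0.571429, coefficient = 1
x_1 = 0.9000, f(x_1) = 0.526316, coefficient = 2
x_2 = 1.0500, f(x_2) = 0.487805, coefficient = 2
x_3 = 1.2000, f(x_3) = 0.454545, coefficient = 2
x_4 = 1.3500, f(x_4) = 0.425532, coefficient = 2
x_5 = 1.5000, f(x_5) = 0.400000, coefficient = 2
x_6 = 1.6500, f(x_6) = 0.377358, coefficient = 2
x_7 = 1.8000, f(x_7) = 0.357143, coefficient = 2
x_8 = 1.9500, f(x_8) = 0.338983, coefficient = 2
x_9 = 2.1000, f(x_9) = 0.322581, coefficient = 2
x_10 = 2.2500, f(x_10) = 0.307692, coefficient = 1

I ≈ (0.150000/2) × 8.259647 = 0.619474
Exact value: 0.619039
Error: 0.000434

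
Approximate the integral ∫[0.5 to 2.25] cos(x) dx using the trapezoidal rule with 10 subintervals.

f(x) = cos(x)
a = 0.5, b = 2.25, n = 10
h = (b - a)/n = 0.175000

Trapezoidal rule: (h/2)[f(x₀) + 2f(x₁) + 2f(x₂) + ... + f(xₙ)]

x_0 = 0.5000, f(x_0) = 0.877583, coefficient = 1
x_1 = 0.6750, f(x_1) = 0.780707, coefficient = 2
x_2 = 0.8500, f(x_2) = 0.659983, coefficient = 2
x_3 = 1.0250, f(x_3) = 0.519099, coefficient = 2
x_4 = 1.2000, f(x_4) = 0.362358, coefficient = 2
x_5 = 1.3750, f(x_5) = 0.194548, coefficient = 2
x_6 = 1.5500, f(x_6) = 0.020795, coefficient = 2
x_7 = 1.7250, f(x_7) = -0.153593, coefficient = 2
x_8 = 1.9000, f(x_8) = -0.323290, coefficient = 2
x_9 = 2.0750, f(x_9) = -0.483110, coefficient = 2
x_10 = 2.2500, f(x_10) = -0.628174, coefficient = 1

I ≈ (0.175000/2) × 3.404401 = 0.297885
Exact value: 0.298648
Error: 0.000763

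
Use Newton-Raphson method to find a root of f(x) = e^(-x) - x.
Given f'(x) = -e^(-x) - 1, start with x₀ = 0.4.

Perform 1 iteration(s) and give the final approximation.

f(x) = e^(-x) - x
f'(x) = -e^(-x) - 1
x₀ = 0.4

Newton-Raphson formula: x_{n+1} = x_n - f(x_n)/f'(x_n)

Iteration 1:
  f(0.400000) = 0.270320
  f'(0.400000) = -1.670320
  x_1 = 0.400000 - 0.270320/(-1.670320) = 0.561837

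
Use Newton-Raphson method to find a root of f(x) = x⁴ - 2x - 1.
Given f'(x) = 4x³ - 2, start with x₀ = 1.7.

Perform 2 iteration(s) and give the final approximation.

f(x) = x⁴ - 2x - 1
f'(x) = 4x³ - 2
x₀ = 1.7

Newton-Raphson formula: x_{n+1} = x_n - f(x_n)/f'(x_n)

Iteration 1:
  f(1.700000) = 3.952100
  f'(1.700000) = 17.652000
  x_1 = 1.700000 - 3.952100/17.652000 = 1.476110
Iteration 2:
  f(1.476110) = 0.795392
  f'(1.476110) = 10.865198
  x_2 = 1.476110 - 0.795392/10.865198 = 1.402905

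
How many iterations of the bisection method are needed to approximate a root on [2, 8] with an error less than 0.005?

We need (b-a)/2^n ≤ 0.005
(8 - 2)/2^n ≤ 0.005
6/2^n ≤ 0.005
2^n ≥ 1200
n ≥ log₂(1200) = 10.23
n ≥ 11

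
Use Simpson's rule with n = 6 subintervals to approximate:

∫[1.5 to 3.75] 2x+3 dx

f(x) = 2x+3
a = 1.5, b = 3.75, n = 6
h = (b - a)/n = 0.375000

Simpson's rule: (h/3)[f(x₀) + 4f(x₁) + 2f(x₂) + ... + f(xₙ)]

x_0 = 1.5000, f(x_0) = 6.000000, coefficient = 1
x_1 = 1.8750, f(x_1) = 6.750000, coefficient = 4
x_2 = 2.2500, f(x_2) = 7.500000, coefficient = 2
x_3 = 2.6250, f(x_3) = 8.250000, coefficient = 4
x_4 = 3.0000, f(x_4) = 9.000000, coefficient = 2
x_5 = 3.3750, f(x_5) = 9.750000, coefficient = 4
x_6 = 3.7500, f(x_6) = 10.500000, coefficient = 1

I ≈ (0.375000/3) × 148.500000 = 18.562500
Exact value: 18.562500
Error: 0.000000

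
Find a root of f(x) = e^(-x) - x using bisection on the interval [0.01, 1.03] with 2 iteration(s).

f(x) = e^(-x) - x
Initial interval: [0.01, 1.03]

Iteration 1:
  c_1 = (0.010000 + 1.030000)/2 = 0.520000
  f(c_1) = f(0.520000) = 0.074521
  f(a) × f(c) ≥ 0, new interval: [0.520000, 1.030000]
Iteration 2:
  c_2 = (0.520000 + 1.030000)/2 = 0.775000
  f(c_2) = f(0.775000) = -0.314296
  f(a) × f(c) < 0, new interval: [0.520000, 0.775000]

After 2 iteration(s), the approximation is c_2 = 0.775000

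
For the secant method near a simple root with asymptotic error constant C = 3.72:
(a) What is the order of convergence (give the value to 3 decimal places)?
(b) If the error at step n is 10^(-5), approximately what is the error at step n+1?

(a) Secant method has superlinear convergence with order φ = (1+√5)/2 ≈ 1.618.
    This means |e_{n+1}| ≈ C|e_n|^1.618.

(b) With |e_n| = 10^(-5) and C = 3.72:
    |e_{n+1}| ≈ 3.72 × (10^(-5))^1.618 = 3.72 × 10^(-8.09)

(a) ≈ 1.618 (golden ratio); (b) |e_{n+1}| ≈ 3.023e-08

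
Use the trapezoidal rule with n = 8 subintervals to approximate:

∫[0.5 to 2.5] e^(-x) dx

f(x) = e^(-x)
a = 0.5, b = 2.5, n = 8
h = (b - a)/n = 0.250000

Trapezoidal rule: (h/2)[f(x₀) + 2f(x₁) + 2f(x₂) + ... + f(xₙ)]

x_0 = 0.5000, f(x_0) = 0.606531, coefficient = 1
x_1 = 0.7500, f(x_1) = 0.472367, coefficient = 2
x_2 = 1.0000, f(x_2) = 0.367879, coefficient = 2
x_3 = 1.2500, f(x_3) = 0.286505, coefficient = 2
x_4 = 1.5000, f(x_4) = 0.223130, coefficient = 2
x_5 = 1.7500, f(x_5) = 0.173774, coefficient = 2
x_6 = 2.0000, f(x_6) = 0.135335, coefficient = 2
x_7 = 2.2500, f(x_7) = 0.105399, coefficient = 2
x_8 = 2.5000, f(x_8) = 0.082085, coefficient = 1

I ≈ (0.250000/2) × 4.217394 = 0.527174
Exact value: 0.524446
Error: 0.002729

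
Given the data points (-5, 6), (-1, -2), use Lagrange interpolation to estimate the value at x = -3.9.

Lagrange interpolation formula:
P(x) = Σ yᵢ × Lᵢ(x)
where Lᵢ(x) = Π_{j≠i} (x - xⱼ)/(xᵢ - xⱼ)

L_0(-3.9) = (-3.9 - (-1))/(-5 - (-1)) = 0.725000
L_1(-3.9) = (-3.9 - (-5))/(-1 - (-5)) = 0.275000

P(-3.9) = 6×L_0(-3.9) + (-2)×L_1(-3.9)
P(-3.9) = 3.800000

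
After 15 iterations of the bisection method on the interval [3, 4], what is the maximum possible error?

Bisection error bound: |error| ≤ (b-a)/2^n
|error| ≤ (4 - 3)/2^15 = 1/2^15
|error| ≤ 0.0000305176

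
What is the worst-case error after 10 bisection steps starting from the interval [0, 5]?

Bisection error bound: |error| ≤ (b-a)/2^n
|error| ≤ (5 - 0)/2^10 = 5/2^10
|error| ≤ 0.0048828125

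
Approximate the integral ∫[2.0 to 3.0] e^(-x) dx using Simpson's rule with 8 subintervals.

f(x) = e^(-x)
a = 2.0, b = 3.0, n = 8
h = (b - a)/n = 0.125000

Simpson's rule: (h/3)[f(x₀) + 4f(x₁) + 2f(x₂) + ... + f(xₙ)]

x_0 = 2.0000, f(x_0) = 0.135335, coefficient = 1
x_1 = 2.1250, f(x_1) = 0.119433, coefficient = 4
x_2 = 2.2500, f(x_2) = 0.105399, coefficient = 2
x_3 = 2.3750, f(x_3) = 0.093014, coefficient = 4
x_4 = 2.5000, f(x_4) = 0.082085, coefficient = 2
x_5 = 2.6250, f(x_5) = 0.072440, coefficient = 4
x_6 = 2.7500, f(x_6) = 0.063928, coefficient = 2
x_7 = 2.8750, f(x_7) = 0.056416, coefficient = 4
x_8 = 3.0000, f(x_8) = 0.049787, coefficient = 1

I ≈ (0.125000/3) × 2.053160 = 0.085548
Exact value: 0.085548
Error: 0.000000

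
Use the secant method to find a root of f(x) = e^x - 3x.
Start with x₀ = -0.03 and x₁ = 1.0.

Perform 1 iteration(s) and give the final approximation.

f(x) = e^x - 3x
x₀ = -0.03, x₁ = 1.0

Secant formula: x_{n+1} = x_n - f(x_n)(x_n - x_{n-1})/(f(x_n) - f(x_{n-1}))

Iteration 1:
  f(-0.030000) = 1.060446
  f(1.000000) = -0.281718
  x_2 = 1.000000 - (-0.281718)×(1.000000 - (-0.030000))/(-0.281718 - 1.060446)
       = 0.783805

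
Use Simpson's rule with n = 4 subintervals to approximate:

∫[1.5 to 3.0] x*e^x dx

f(x) = x*e^x
a = 1.5, b = 3.0, n = 4
h = (b - a)/n = 0.375000

Simpson's rule: (h/3)[f(x₀) + 4f(x₁) + 2f(x₂) + ... + f(xₙ)]

x_0 = 1.5000, f(x_0) = 6.722534, coefficient = 1
x_1 = 1.8750, f(x_1) = 12.226536, coefficient = 4
x_2 = 2.2500, f(x_2) = 21.347406, coefficient = 2
x_3 = 2.6250, f(x_3) = 36.237007, coefficient = 4
x_4 = 3.0000, f(x_4) = 60.256611, coefficient = 1

I ≈ (0.375000/3) × 303.528128 = 37.941016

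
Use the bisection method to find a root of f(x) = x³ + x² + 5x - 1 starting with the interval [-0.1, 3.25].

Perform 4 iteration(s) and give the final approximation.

f(x) = x³ + x² + 5x - 1
Initial interval: [-0.1, 3.25]

Iteration 1:
  c_1 = (-0.100000 + 3.250000)/2 = 1.575000
  f(c_1) = f(1.575000) = 13.262609
  f(a) × f(c) < 0, new interval: [-0.100000, 1.575000]
Iteration 2:
  c_2 = (-0.100000 + 1.575000)/2 = 0.737500
  f(c_2) = f(0.737500) = 3.632537
  f(a) × f(c) < 0, new interval: [-0.100000, 0.737500]
Iteration 3:
  c_3 = (-0.100000 + 0.737500)/2 = 0.318750
  f(c_3) = f(0.318750) = 0.727737
  f(a) × f(c) < 0, new interval: [-0.100000, 0.318750]
Iteration 4:
  c_4 = (-0.100000 + 0.318750)/2 = 0.109375
  f(c_4) = f(0.109375) = -0.439854
  f(a) × f(c) ≥ 0, new interval: [0.109375, 0.318750]

After 4 iteration(s), the approximation is c_4 = 0.109375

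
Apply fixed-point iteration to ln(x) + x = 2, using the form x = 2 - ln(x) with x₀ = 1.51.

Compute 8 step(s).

Equation: ln(x) + x = 2
Fixed-point form: x = 2 - ln(x)
x₀ = 1.51

x_1 = g(1.510000) = 1.587890
x_2 = g(1.587890) = 1.537594
x_3 = g(1.537594) = 1.569781
x_4 = g(1.569781) = 1.549064
x_5 = g(1.549064) = 1.562349
x_6 = g(1.562349) = 1.553809
x_7 = g(1.553809) = 1.559290
x_8 = g(1.559290) = 1.555769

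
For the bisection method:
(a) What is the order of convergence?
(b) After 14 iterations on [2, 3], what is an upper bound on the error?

(a) Bisection has linear (order 1) convergence; the error is halved each step.

(b) Error bound = (b-a)/2^n = (3 - 2)/2^{14}
    = 1/2^{14}

(a) 1 (linear); (b) error ≤ 6.10e-05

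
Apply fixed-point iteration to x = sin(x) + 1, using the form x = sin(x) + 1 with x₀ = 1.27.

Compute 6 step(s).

Equation: x = sin(x) + 1
Fixed-point form: x = sin(x) + 1
x₀ = 1.27

x_1 = g(1.270000) = 1.955101
x_2 = g(1.955101) = 1.927059
x_3 = g(1.927059) = 1.937207
x_4 = g(1.937207) = 1.933619
x_5 = g(1.933619) = 1.934899
x_6 = g(1.934899) = 1.934444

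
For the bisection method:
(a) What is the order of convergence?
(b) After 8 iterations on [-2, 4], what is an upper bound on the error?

(a) Bisection has linear (order 1) convergence; the error is halved each step.

(b) Error bound = (b-a)/2^n = (4 - (-2))/2^{8}
    = 6/2^{8}

(a) 1 (linear); (b) error ≤ 2.34e-02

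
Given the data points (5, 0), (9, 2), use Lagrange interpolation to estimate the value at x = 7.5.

Lagrange interpolation formula:
P(x) = Σ yᵢ × Lᵢ(x)
where Lᵢ(x) = Π_{j≠i} (x - xⱼ)/(xᵢ - xⱼ)

L_0(7.5) = (7.5 - 9)/(5 - 9) = 0.375000
L_1(7.5) = (7.5 - 5)/(9 - 5) = 0.625000

P(7.5) = 0×L_0(7.5) + 2×L_1(7.5)
P(7.5) = 1.250000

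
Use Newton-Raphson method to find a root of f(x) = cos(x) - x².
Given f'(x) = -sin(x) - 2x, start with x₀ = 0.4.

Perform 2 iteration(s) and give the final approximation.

f(x) = cos(x) - x²
f'(x) = -sin(x) - 2x
x₀ = 0.4

Newton-Raphson formula: x_{n+1} = x_n - f(x_n)/f'(x_n)

Iteration 1:
  f(0.400000) = 0.761061
  f'(0.400000) = -1.189418
  x_1 = 0.400000 - 0.761061/(-1.189418) = 1.039860
Iteration 2:
  f(1.039860) = -0.574967
  f'(1.039860) = -2.942053
  x_2 = 1.039860 - (-0.574967)/(-2.942053) = 0.844429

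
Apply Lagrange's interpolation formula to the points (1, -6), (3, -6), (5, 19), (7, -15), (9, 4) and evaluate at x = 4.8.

Lagrange interpolation formula:
P(x) = Σ yᵢ × Lᵢ(x)
where Lᵢ(x) = Π_{j≠i} (x - xⱼ)/(xᵢ - xⱼ)

L_0(4.8) = (4.8 - 3)/(1 - 3) × (4.8 - 5)/(1 - 5) × (4.8 - 7)/(1 - 7) × (4.8 - 9)/(1 - 9) = -0.008663
L_1(4.8) = (4.8 - 1)/(3 - 1) × (4.8 - 5)/(3 - 5) × (4.8 - 7)/(3 - 7) × (4.8 - 9)/(3 - 9) = 0.073150
L_2(4.8) = (4.8 - 1)/(5 - 1) × (4.8 - 3)/(5 - 3) × (4.8 - 7)/(5 - 7) × (4.8 - 9)/(5 - 9) = 0.987525
L_3(4.8) = (4.8 - 1)/(7 - 1) × (4.8 - 3)/(7 - 3) × (4.8 - 5)/(7 - 5) × (4.8 - 9)/(7 - 9) = -0.059850
L_4(4.8) = (4.8 - 1)/(9 - 1) × (4.8 - 3)/(9 - 3) × (4.8 - 5)/(9 - 5) × (4.8 - 7)/(9 - 7) = 0.007838

P(4.8) = (-6)×L_0(4.8) + (-6)×L_1(4.8) + 19×L_2(4.8) + (-15)×L_3(4.8) + 4×L_4(4.8)
P(4.8) = 19.305150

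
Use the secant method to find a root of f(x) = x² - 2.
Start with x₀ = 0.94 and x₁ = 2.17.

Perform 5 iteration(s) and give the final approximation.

f(x) = x² - 2
x₀ = 0.94, x₁ = 2.17

Secant formula: x_{n+1} = x_n - f(x_n)(x_n - x_{n-1})/(f(x_n) - f(x_{n-1}))

Iteration 1:
  f(0.940000) = -1.116400
  f(2.170000) = 2.708900
  x_2 = 2.170000 - 2.708900×(2.170000 - 0.940000)/(2.708900 - (-1.116400))
       = 1.298971
Iteration 2:
  f(2.170000) = 2.708900
  f(1.298971) = -0.312674
  x_3 = 1.298971 - (-0.312674)×(1.298971 - 2.170000)/(-0.312674 - 2.708900)
       = 1.389106
Iteration 3:
  f(1.298971) = -0.312674
  f(1.389106) = -0.070386
  x_4 = 1.389106 - (-0.070386)×(1.389106 - 1.298971)/(-0.070386 - (-0.312674))
       = 1.415290
Iteration 4:
  f(1.389106) = -0.070386
  f(1.415290) = 0.003046
  x_5 = 1.415290 - 0.003046×(1.415290 - 1.389106)/(0.003046 - (-0.070386))
       = 1.414204
Iteration 5:
  f(1.415290) = 0.003046
  f(1.414204) = -0.000027
  x_6 = 1.414204 - (-0.000027)×(1.414204 - 1.415290)/(-0.000027 - 0.003046)
       = 1.414214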